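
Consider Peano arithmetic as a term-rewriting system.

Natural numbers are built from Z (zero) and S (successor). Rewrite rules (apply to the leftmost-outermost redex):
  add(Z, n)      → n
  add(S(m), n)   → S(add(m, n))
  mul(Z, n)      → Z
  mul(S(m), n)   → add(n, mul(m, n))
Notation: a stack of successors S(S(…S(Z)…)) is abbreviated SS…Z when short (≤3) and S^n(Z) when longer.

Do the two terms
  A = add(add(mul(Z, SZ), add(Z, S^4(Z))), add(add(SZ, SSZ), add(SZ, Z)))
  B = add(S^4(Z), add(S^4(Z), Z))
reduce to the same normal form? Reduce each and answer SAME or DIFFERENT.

Answer: SAME — A ⇓ S^8(Z), B ⇓ S^8(Z)

Derivation:
Term A:
  start: add(add(mul(Z, SZ), add(Z, S^4(Z))), add(add(SZ, SSZ), add(SZ, Z)))
  [1] add(add(Z, add(Z, S^4(Z))), add(add(SZ, SSZ), add(SZ, Z)))
  [2] add(add(Z, S^4(Z)), add(add(SZ, SSZ), add(SZ, Z)))
  [3] add(S^4(Z), add(add(SZ, SSZ), add(SZ, Z)))
  [4] S(add(SSSZ, add(add(SZ, SSZ), add(SZ, Z))))
  [5] S(S(add(SSZ, add(add(SZ, SSZ), add(SZ, Z)))))
  [6] S(S(S(add(SZ, add(add(SZ, SSZ), add(SZ, Z))))))
  [7] S(S(S(S(add(Z, add(add(SZ, SSZ), add(SZ, Z)))))))
  [8] S(S(S(S(add(add(SZ, SSZ), add(SZ, Z))))))
  [9] S(S(S(S(add(S(add(Z, SSZ)), add(SZ, Z))))))
  [10] S(S(S(S(S(add(add(Z, SSZ), add(SZ, Z)))))))
  [11] S(S(S(S(S(add(SSZ, add(SZ, Z)))))))
  [12] S(S(S(S(S(S(add(SZ, add(SZ, Z))))))))
  [13] S(S(S(S(S(S(S(add(Z, add(SZ, Z)))))))))
  [14] S(S(S(S(S(S(S(add(SZ, Z))))))))
  [15] S(S(S(S(S(S(S(S(add(Z, Z)))))))))
  [16] S^8(Z)

Term B:
  start: add(S^4(Z), add(S^4(Z), Z))
  [1] S(add(SSSZ, add(S^4(Z), Z)))
  [2] S(S(add(SSZ, add(S^4(Z), Z))))
  [3] S(S(S(add(SZ, add(S^4(Z), Z)))))
  [4] S(S(S(S(add(Z, add(S^4(Z), Z))))))
  [5] S(S(S(S(add(S^4(Z), Z)))))
  [6] S(S(S(S(S(add(SSSZ, Z))))))
  [7] S(S(S(S(S(S(add(SSZ, Z)))))))
  [8] S(S(S(S(S(S(S(add(SZ, Z))))))))
  [9] S(S(S(S(S(S(S(S(add(Z, Z)))))))))
  [10] S^8(Z)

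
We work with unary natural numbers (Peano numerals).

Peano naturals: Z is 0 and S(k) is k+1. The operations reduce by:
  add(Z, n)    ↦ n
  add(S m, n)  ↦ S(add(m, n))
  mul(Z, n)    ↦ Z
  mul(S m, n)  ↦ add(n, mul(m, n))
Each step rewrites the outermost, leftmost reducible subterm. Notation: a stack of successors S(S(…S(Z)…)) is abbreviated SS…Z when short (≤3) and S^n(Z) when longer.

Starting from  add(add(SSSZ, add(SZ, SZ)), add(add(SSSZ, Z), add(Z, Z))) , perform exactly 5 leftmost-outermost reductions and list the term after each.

Answer: after 5 steps: S(S(add(S(add(Z, add(SZ, SZ))), add(add(SSSZ, Z), add(Z, Z)))))

Reduction:
  start: add(add(SSSZ, add(SZ, SZ)), add(add(SSSZ, Z), add(Z, Z)))
  →1  add(S(add(SSZ, add(SZ, SZ))), add(add(SSSZ, Z), add(Z, Z)))
  →2  S(add(add(SSZ, add(SZ, SZ)), add(add(SSSZ, Z), add(Z, Z))))
  →3  S(add(S(add(SZ, add(SZ, SZ))), add(add(SSSZ, Z), add(Z, Z))))
  →4  S(S(add(add(SZ, add(SZ, SZ)), add(add(SSSZ, Z), add(Z, Z)))))
  →5  S(S(add(S(add(Z, add(SZ, SZ))), add(add(SSSZ, Z), add(Z, Z)))))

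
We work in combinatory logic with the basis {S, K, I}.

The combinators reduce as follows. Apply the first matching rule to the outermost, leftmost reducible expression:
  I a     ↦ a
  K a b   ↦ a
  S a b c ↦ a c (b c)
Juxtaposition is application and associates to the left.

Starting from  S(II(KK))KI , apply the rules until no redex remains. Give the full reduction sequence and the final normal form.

Answer: normal form = K(KI)  (in 4 steps)

Derivation:
  start: S(II(KK))KI
  →1  II(KK)I(KI)
  →2  I(KK)I(KI)
  →3  KKI(KI)
  →4  K(KI)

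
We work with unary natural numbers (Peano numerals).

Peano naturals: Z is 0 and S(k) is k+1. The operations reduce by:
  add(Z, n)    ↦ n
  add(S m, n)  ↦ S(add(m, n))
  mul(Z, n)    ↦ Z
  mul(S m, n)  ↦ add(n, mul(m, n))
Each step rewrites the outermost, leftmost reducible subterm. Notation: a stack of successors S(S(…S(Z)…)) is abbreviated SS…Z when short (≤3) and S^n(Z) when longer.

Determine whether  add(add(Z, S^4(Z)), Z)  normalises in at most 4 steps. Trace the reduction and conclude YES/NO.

  start: add(add(Z, S^4(Z)), Z)
  →1  add(S^4(Z), Z)
  →2  S(add(SSSZ, Z))
  →3  S(S(add(SSZ, Z)))
  →4  S(S(S(add(SZ, Z))))

Answer: NO — after 4 steps the term is S(S(S(add(SZ, Z)))), not yet normal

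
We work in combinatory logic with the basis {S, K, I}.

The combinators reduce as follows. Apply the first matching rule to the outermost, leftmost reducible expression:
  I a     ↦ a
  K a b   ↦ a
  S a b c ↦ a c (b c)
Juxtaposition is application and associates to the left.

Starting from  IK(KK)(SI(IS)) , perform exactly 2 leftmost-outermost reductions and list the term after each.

  start: IK(KK)(SI(IS))
  step 1: K(KK)(SI(IS))
  step 2: KK

Answer: after 2 steps: KK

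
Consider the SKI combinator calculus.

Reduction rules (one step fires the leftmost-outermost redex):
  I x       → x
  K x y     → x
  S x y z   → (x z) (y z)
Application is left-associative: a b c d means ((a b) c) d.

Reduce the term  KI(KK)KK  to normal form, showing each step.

  start: KI(KK)KK
  [1] IKK
  [2] KK

Answer: normal form = KK  (in 2 steps)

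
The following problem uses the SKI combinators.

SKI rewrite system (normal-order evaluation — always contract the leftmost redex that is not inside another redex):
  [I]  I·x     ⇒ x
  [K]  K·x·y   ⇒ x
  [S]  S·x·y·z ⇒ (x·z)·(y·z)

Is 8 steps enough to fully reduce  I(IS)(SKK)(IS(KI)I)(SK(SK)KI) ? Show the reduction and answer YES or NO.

  start: I(IS)(SKK)(IS(KI)I)(SK(SK)KI)
  →1  IS(SKK)(IS(KI)I)(SK(SK)KI)
  →2  S(SKK)(IS(KI)I)(SK(SK)KI)
  →3  SKK(SK(SK)KI)(IS(KI)I(SK(SK)KI))
  →4  K(SK(SK)KI)(K(SK(SK)KI))(IS(KI)I(SK(SK)KI))
  →5  SK(SK)KI(IS(KI)I(SK(SK)KI))
  →6  KK(SKK)I(IS(KI)I(SK(SK)KI))
  →7  KI(IS(KI)I(SK(SK)KI))
  →8  I

Answer: YES — reaches normal form I in 8 ≤ 8 steps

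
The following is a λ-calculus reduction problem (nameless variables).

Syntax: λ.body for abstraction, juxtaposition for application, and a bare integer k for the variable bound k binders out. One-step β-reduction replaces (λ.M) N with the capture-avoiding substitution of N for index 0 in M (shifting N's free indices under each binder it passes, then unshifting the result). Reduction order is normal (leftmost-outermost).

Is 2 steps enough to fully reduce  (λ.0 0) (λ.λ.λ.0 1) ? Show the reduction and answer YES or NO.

  start: (λ.0 0) (λ.λ.λ.0 1)
  [1] (λ.λ.λ.0 1) (λ.λ.λ.0 1)
  [2] λ.λ.0 1

Answer: YES — reaches normal form λ.λ.0 1 in 2 ≤ 2 steps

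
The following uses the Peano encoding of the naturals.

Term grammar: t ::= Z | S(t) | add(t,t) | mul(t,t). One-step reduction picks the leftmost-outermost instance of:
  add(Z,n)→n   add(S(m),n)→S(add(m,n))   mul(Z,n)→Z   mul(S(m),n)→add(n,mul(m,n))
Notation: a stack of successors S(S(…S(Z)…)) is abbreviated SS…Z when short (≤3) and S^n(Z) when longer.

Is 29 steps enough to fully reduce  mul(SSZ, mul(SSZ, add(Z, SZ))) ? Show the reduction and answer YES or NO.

Answer: YES — reaches normal form S^4(Z) in 27 ≤ 29 steps

Working:
  start: mul(SSZ, mul(SSZ, add(Z, SZ)))
  [1] add(mul(SSZ, add(Z, SZ)), mul(SZ, mul(SSZ, add(Z, SZ))))
  [2] add(add(add(Z, SZ), mul(SZ, add(Z, SZ))), mul(SZ, mul(SSZ, add(Z, SZ))))
  [3] add(add(SZ, mul(SZ, add(Z, SZ))), mul(SZ, mul(SSZ, add(Z, SZ))))
  [4] add(S(add(Z, mul(SZ, add(Z, SZ)))), mul(SZ, mul(SSZ, add(Z, SZ))))
  [5] S(add(add(Z, mul(SZ, add(Z, SZ))), mul(SZ, mul(SSZ, add(Z, SZ)))))
  [6] S(add(mul(SZ, add(Z, SZ)), mul(SZ, mul(SSZ, add(Z, SZ)))))
  [7] S(add(add(add(Z, SZ), mul(Z, add(Z, SZ))), mul(SZ, mul(SSZ, add(Z, SZ)))))
  [8] S(add(add(SZ, mul(Z, add(Z, SZ))), mul(SZ, mul(SSZ, add(Z, SZ)))))
  [9] S(add(S(add(Z, mul(Z, add(Z, SZ)))), mul(SZ, mul(SSZ, add(Z, SZ)))))
  [10] S(S(add(add(Z, mul(Z, add(Z, SZ))), mul(SZ, mul(SSZ, add(Z, SZ))))))
  [11] S(S(add(mul(Z, add(Z, SZ)), mul(SZ, mul(SSZ, add(Z, SZ))))))
  [12] S(S(add(Z, mul(SZ, mul(SSZ, add(Z, SZ))))))
  [13] S(S(mul(SZ, mul(SSZ, add(Z, SZ)))))
  [14] S(S(add(mul(SSZ, add(Z, SZ)), mul(Z, mul(SSZ, add(Z, SZ))))))
  [15] S(S(add(add(add(Z, SZ), mul(SZ, add(Z, SZ))), mul(Z, mul(SSZ, add(Z, SZ))))))
  [16] S(S(add(add(SZ, mul(SZ, add(Z, SZ))), mul(Z, mul(SSZ, add(Z, SZ))))))
  [17] S(S(add(S(add(Z, mul(SZ, add(Z, SZ)))), mul(Z, mul(SSZ, add(Z, SZ))))))
  [18] S(S(S(add(add(Z, mul(SZ, add(Z, SZ))), mul(Z, mul(SSZ, add(Z, SZ)))))))
  [19] S(S(S(add(mul(SZ, add(Z, SZ)), mul(Z, mul(SSZ, add(Z, SZ)))))))
  [20] S(S(S(add(add(add(Z, SZ), mul(Z, add(Z, SZ))), mul(Z, mul(SSZ, add(Z, SZ)))))))
  [21] S(S(S(add(add(SZ, mul(Z, add(Z, SZ))), mul(Z, mul(SSZ, add(Z, SZ)))))))
  [22] S(S(S(add(S(add(Z, mul(Z, add(Z, SZ)))), mul(Z, mul(SSZ, add(Z, SZ)))))))
  [23] S(S(S(S(add(add(Z, mul(Z, add(Z, SZ))), mul(Z, mul(SSZ, add(Z, SZ))))))))
  [24] S(S(S(S(add(mul(Z, add(Z, SZ)), mul(Z, mul(SSZ, add(Z, SZ))))))))
  [25] S(S(S(S(add(Z, mul(Z, mul(SSZ, add(Z, SZ))))))))
  [26] S(S(S(S(mul(Z, mul(SSZ, add(Z, SZ)))))))
  [27] S^4(Z)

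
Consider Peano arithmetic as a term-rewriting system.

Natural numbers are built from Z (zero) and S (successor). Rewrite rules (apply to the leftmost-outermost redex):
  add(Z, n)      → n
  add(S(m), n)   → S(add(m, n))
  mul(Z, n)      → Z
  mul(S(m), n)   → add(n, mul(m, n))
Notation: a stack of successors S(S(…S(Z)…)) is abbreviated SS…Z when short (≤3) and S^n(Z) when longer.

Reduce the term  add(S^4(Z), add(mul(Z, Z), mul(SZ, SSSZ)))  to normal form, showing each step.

Answer: normal form = S^7(Z)  (in 13 steps)

Derivation:
  start: add(S^4(Z), add(mul(Z, Z), mul(SZ, SSSZ)))
  →1  S(add(SSSZ, add(mul(Z, Z), mul(SZ, SSSZ))))
  →2  S(S(add(SSZ, add(mul(Z, Z), mul(SZ, SSSZ)))))
  →3  S(S(S(add(SZ, add(mul(Z, Z), mul(SZ, SSSZ))))))
  →4  S(S(S(S(add(Z, add(mul(Z, Z), mul(SZ, SSSZ)))))))
  →5  S(S(S(S(add(mul(Z, Z), mul(SZ, SSSZ))))))
  →6  S(S(S(S(add(Z, mul(SZ, SSSZ))))))
  →7  S(S(S(S(mul(SZ, SSSZ)))))
  →8  S(S(S(S(add(SSSZ, mul(Z, SSSZ))))))
  →9  S(S(S(S(S(add(SSZ, mul(Z, SSSZ)))))))
  →10  S(S(S(S(S(S(add(SZ, mul(Z, SSSZ))))))))
  →11  S(S(S(S(S(S(S(add(Z, mul(Z, SSSZ)))))))))
  →12  S(S(S(S(S(S(S(mul(Z, SSSZ))))))))
  →13  S^7(Z)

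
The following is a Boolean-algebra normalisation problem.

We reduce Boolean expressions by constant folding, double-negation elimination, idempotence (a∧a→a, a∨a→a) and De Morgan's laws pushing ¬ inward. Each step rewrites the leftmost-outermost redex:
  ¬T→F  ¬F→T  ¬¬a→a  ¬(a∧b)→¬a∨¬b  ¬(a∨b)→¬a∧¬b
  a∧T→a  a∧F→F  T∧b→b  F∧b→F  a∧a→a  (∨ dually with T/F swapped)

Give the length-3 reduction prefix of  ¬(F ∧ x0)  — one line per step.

  start: ¬(F ∧ x0)
  step 1: ¬F ∨ ¬x0
  step 2: T ∨ ¬x0
  step 3: T

Answer: after 3 steps: T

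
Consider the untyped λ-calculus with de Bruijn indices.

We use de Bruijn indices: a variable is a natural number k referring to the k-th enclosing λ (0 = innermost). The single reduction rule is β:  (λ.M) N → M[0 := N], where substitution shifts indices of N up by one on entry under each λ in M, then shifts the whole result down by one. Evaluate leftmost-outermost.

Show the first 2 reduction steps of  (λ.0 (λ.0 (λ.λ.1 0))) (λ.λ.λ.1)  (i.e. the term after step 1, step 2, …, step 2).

Answer: after 2 steps: λ.λ.1

Reduction:
  start: (λ.0 (λ.0 (λ.λ.1 0))) (λ.λ.λ.1)
  [1] (λ.λ.λ.1) (λ.0 (λ.λ.1 0))
  [2] λ.λ.1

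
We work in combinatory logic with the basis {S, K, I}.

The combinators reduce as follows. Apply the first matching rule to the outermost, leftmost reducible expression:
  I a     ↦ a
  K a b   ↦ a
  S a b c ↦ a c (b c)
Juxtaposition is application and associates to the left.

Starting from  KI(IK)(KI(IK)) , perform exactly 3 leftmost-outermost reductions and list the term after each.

  start: KI(IK)(KI(IK))
  step 1: I(KI(IK))
  step 2: KI(IK)
  step 3: I

Answer: after 3 steps: I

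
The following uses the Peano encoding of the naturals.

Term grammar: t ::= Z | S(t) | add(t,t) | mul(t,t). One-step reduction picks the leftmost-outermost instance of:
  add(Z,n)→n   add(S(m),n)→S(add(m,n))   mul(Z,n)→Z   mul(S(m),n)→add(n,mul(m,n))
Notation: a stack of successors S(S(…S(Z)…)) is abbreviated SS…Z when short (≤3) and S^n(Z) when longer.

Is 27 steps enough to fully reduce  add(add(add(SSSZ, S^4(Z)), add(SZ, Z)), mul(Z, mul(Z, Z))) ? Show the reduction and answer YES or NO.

  start: add(add(add(SSSZ, S^4(Z)), add(SZ, Z)), mul(Z, mul(Z, Z)))
  step 1: add(add(S(add(SSZ, S^4(Z))), add(SZ, Z)), mul(Z, mul(Z, Z)))
  step 2: add(S(add(add(SSZ, S^4(Z)), add(SZ, Z))), mul(Z, mul(Z, Z)))
  step 3: S(add(add(add(SSZ, S^4(Z)), add(SZ, Z)), mul(Z, mul(Z, Z))))
  step 4: S(add(add(S(add(SZ, S^4(Z))), add(SZ, Z)), mul(Z, mul(Z, Z))))
  step 5: S(add(S(add(add(SZ, S^4(Z)), add(SZ, Z))), mul(Z, mul(Z, Z))))
  step 6: S(S(add(add(add(SZ, S^4(Z)), add(SZ, Z)), mul(Z, mul(Z, Z)))))
  step 7: S(S(add(add(S(add(Z, S^4(Z))), add(SZ, Z)), mul(Z, mul(Z, Z)))))
  step 8: S(S(add(S(add(add(Z, S^4(Z)), add(SZ, Z))), mul(Z, mul(Z, Z)))))
  step 9: S(S(S(add(add(add(Z, S^4(Z)), add(SZ, Z)), mul(Z, mul(Z, Z))))))
  step 10: S(S(S(add(add(S^4(Z), add(SZ, Z)), mul(Z, mul(Z, Z))))))
  step 11: S(S(S(add(S(add(SSSZ, add(SZ, Z))), mul(Z, mul(Z, Z))))))
  step 12: S(S(S(S(add(add(SSSZ, add(SZ, Z)), mul(Z, mul(Z, Z)))))))
  step 13: S(S(S(S(add(S(add(SSZ, add(SZ, Z))), mul(Z, mul(Z, Z)))))))
  step 14: S(S(S(S(S(add(add(SSZ, add(SZ, Z)), mul(Z, mul(Z, Z))))))))
  step 15: S(S(S(S(S(add(S(add(SZ, add(SZ, Z))), mul(Z, mul(Z, Z))))))))
  step 16: S(S(S(S(S(S(add(add(SZ, add(SZ, Z)), mul(Z, mul(Z, Z)))))))))
  step 17: S(S(S(S(S(S(add(S(add(Z, add(SZ, Z))), mul(Z, mul(Z, Z)))))))))
  step 18: S(S(S(S(S(S(S(add(add(Z, add(SZ, Z)), mul(Z, mul(Z, Z))))))))))
  step 19: S(S(S(S(S(S(S(add(add(SZ, Z), mul(Z, mul(Z, Z))))))))))
  step 20: S(S(S(S(S(S(S(add(S(add(Z, Z)), mul(Z, mul(Z, Z))))))))))
  step 21: S(S(S(S(S(S(S(S(add(add(Z, Z), mul(Z, mul(Z, Z)))))))))))
  step 22: S(S(S(S(S(S(S(S(add(Z, mul(Z, mul(Z, Z)))))))))))
  step 23: S(S(S(S(S(S(S(S(mul(Z, mul(Z, Z))))))))))
  step 24: S^8(Z)

Answer: YES — reaches normal form S^8(Z) in 24 ≤ 27 steps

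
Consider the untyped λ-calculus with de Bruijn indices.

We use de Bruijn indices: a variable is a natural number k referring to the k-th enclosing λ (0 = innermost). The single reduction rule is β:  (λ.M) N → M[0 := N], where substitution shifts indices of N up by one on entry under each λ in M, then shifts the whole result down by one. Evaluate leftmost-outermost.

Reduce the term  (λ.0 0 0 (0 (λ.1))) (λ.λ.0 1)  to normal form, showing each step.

  start: (λ.0 0 0 (0 (λ.1))) (λ.λ.0 1)
  [1] (λ.λ.0 1) (λ.λ.0 1) (λ.λ.0 1) ((λ.λ.0 1) (λ.λ.λ.0 1))
  [2] (λ.0 (λ.λ.0 1)) (λ.λ.0 1) ((λ.λ.0 1) (λ.λ.λ.0 1))
  [3] (λ.λ.0 1) (λ.λ.0 1) ((λ.λ.0 1) (λ.λ.λ.0 1))
  [4] (λ.0 (λ.λ.0 1)) ((λ.λ.0 1) (λ.λ.λ.0 1))
  [5] (λ.λ.0 1) (λ.λ.λ.0 1) (λ.λ.0 1)
  [6] (λ.0 (λ.λ.λ.0 1)) (λ.λ.0 1)
  [7] (λ.λ.0 1) (λ.λ.λ.0 1)
  [8] λ.0 (λ.λ.λ.0 1)

Answer: normal form = λ.0 (λ.λ.λ.0 1)  (in 8 steps)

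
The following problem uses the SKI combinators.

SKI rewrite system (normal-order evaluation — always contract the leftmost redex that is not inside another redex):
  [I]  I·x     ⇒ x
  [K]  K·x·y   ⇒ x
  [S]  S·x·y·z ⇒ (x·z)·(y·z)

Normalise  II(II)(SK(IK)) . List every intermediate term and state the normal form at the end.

  start: II(II)(SK(IK))
  step 1: I(II)(SK(IK))
  step 2: II(SK(IK))
  step 3: I(SK(IK))
  step 4: SK(IK)
  step 5: SKK

Answer: normal form = SKK  (in 5 steps)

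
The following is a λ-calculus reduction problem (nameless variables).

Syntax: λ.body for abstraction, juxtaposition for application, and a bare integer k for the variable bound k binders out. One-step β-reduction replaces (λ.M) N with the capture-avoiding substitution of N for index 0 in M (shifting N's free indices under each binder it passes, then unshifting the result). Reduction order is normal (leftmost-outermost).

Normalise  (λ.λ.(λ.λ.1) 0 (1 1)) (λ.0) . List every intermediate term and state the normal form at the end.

Answer: normal form = λ.0  (in 3 steps)

Working:
  start: (λ.λ.(λ.λ.1) 0 (1 1)) (λ.0)
  [1] λ.(λ.λ.1) 0 ((λ.0) (λ.0))
  [2] λ.(λ.1) ((λ.0) (λ.0))
  [3] λ.0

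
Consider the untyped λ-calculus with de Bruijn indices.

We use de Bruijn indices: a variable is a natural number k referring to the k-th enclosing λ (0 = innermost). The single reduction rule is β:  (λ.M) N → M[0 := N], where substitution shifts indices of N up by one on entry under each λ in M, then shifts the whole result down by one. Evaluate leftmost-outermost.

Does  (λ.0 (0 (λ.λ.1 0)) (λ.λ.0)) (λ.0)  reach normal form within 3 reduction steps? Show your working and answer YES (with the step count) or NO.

Answer: NO — after 3 steps the term is (λ.λ.1 0) (λ.λ.0), not yet normal

Reduction:
  start: (λ.0 (0 (λ.λ.1 0)) (λ.λ.0)) (λ.0)
  →1  (λ.0) ((λ.0) (λ.λ.1 0)) (λ.λ.0)
  →2  (λ.0) (λ.λ.1 0) (λ.λ.0)
  →3  (λ.λ.1 0) (λ.λ.0)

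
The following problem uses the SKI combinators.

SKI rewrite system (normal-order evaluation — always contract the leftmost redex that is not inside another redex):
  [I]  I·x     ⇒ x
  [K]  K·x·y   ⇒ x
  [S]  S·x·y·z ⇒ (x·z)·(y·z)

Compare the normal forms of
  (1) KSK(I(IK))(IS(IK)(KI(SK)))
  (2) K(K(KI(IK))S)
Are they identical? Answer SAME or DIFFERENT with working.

Term A:
  start: KSK(I(IK))(IS(IK)(KI(SK)))
  step 1: S(I(IK))(IS(IK)(KI(SK)))
  step 2: S(IK)(IS(IK)(KI(SK)))
  step 3: SK(IS(IK)(KI(SK)))
  step 4: SK(S(IK)(KI(SK)))
  step 5: SK(SK(KI(SK)))
  step 6: SK(SKI)

Term B:
  start: K(K(KI(IK))S)
  step 1: K(KI(IK))
  step 2: KI

Answer: DIFFERENT — A ⇓ SK(SKI), B ⇓ KI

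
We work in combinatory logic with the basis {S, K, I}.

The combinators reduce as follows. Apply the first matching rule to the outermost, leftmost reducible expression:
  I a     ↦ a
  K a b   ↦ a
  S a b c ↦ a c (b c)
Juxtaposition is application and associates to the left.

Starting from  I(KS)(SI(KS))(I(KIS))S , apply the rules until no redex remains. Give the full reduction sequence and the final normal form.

Answer: normal form = SIS  (in 4 steps)

Derivation:
  start: I(KS)(SI(KS))(I(KIS))S
  [1] KS(SI(KS))(I(KIS))S
  [2] S(I(KIS))S
  [3] S(KIS)S
  [4] SIS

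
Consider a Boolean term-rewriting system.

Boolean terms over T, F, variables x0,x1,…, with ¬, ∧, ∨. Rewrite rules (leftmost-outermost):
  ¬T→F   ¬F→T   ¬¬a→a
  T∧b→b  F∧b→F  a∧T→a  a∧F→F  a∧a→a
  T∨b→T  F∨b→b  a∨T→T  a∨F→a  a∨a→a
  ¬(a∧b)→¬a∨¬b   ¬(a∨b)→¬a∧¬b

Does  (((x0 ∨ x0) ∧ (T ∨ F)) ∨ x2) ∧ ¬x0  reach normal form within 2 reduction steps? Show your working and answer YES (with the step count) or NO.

  start: (((x0 ∨ x0) ∧ (T ∨ F)) ∨ x2) ∧ ¬x0
  [1] ((x0 ∧ (T ∨ F)) ∨ x2) ∧ ¬x0
  [2] ((x0 ∧ T) ∨ x2) ∧ ¬x0

Answer: NO — after 2 steps the term is ((x0 ∧ T) ∨ x2) ∧ ¬x0, not yet normal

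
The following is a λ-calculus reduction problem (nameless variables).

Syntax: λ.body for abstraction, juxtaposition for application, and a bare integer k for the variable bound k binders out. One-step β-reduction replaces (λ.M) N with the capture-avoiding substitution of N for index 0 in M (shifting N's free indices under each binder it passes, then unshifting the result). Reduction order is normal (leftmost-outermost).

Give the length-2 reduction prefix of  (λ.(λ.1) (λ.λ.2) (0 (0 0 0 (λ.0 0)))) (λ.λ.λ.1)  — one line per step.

  start: (λ.(λ.1) (λ.λ.2) (0 (0 0 0 (λ.0 0)))) (λ.λ.λ.1)
  →1  (λ.λ.λ.λ.1) (λ.λ.λ.λ.λ.1) ((λ.λ.λ.1) ((λ.λ.λ.1) (λ.λ.λ.1) (λ.λ.λ.1) (λ.0 0)))
  →2  (λ.λ.λ.1) ((λ.λ.λ.1) ((λ.λ.λ.1) (λ.λ.λ.1) (λ.λ.λ.1) (λ.0 0)))

Answer: after 2 steps: (λ.λ.λ.1) ((λ.λ.λ.1) ((λ.λ.λ.1) (λ.λ.λ.1) (λ.λ.λ.1) (λ.0 0)))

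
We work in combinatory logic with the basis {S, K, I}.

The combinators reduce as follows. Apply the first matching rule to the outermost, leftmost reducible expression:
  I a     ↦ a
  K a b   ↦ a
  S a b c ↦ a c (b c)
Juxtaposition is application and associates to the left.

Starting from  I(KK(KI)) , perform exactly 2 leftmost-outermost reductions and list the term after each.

Answer: after 2 steps: K

Working:
  start: I(KK(KI))
  [1] KK(KI)
  [2] K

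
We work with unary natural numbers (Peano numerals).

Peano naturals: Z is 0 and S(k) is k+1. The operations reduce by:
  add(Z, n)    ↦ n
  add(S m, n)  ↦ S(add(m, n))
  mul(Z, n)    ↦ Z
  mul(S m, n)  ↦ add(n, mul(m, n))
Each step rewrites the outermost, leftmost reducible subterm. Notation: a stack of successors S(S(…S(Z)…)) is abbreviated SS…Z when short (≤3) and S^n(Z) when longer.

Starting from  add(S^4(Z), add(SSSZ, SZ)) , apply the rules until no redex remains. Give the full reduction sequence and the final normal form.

Answer: normal form = S^8(Z)  (in 9 steps)

Reduction:
  start: add(S^4(Z), add(SSSZ, SZ))
  →1  S(add(SSSZ, add(SSSZ, SZ)))
  →2  S(S(add(SSZ, add(SSSZ, SZ))))
  →3  S(S(S(add(SZ, add(SSSZ, SZ)))))
  →4  S(S(S(S(add(Z, add(SSSZ, SZ))))))
  →5  S(S(S(S(add(SSSZ, SZ)))))
  →6  S(S(S(S(S(add(SSZ, SZ))))))
  →7  S(S(S(S(S(S(add(SZ, SZ)))))))
  →8  S(S(S(S(S(S(S(add(Z, SZ))))))))
  →9  S^8(Z)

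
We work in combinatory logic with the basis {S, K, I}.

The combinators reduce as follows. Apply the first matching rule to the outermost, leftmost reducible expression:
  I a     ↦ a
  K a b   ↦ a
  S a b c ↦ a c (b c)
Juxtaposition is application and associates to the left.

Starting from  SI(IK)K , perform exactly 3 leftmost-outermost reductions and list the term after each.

Answer: after 3 steps: K(KK)

Derivation:
  start: SI(IK)K
  [1] IK(IKK)
  [2] K(IKK)
  [3] K(KK)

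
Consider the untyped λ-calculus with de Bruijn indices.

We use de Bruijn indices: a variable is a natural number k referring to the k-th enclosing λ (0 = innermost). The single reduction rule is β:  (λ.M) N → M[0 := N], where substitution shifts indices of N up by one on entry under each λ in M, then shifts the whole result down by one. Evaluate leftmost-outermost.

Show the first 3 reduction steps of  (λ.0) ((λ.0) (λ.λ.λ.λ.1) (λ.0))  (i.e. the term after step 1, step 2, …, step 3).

Answer: after 3 steps: λ.λ.λ.1

Reduction:
  start: (λ.0) ((λ.0) (λ.λ.λ.λ.1) (λ.0))
  step 1: (λ.0) (λ.λ.λ.λ.1) (λ.0)
  step 2: (λ.λ.λ.λ.1) (λ.0)
  step 3: λ.λ.λ.1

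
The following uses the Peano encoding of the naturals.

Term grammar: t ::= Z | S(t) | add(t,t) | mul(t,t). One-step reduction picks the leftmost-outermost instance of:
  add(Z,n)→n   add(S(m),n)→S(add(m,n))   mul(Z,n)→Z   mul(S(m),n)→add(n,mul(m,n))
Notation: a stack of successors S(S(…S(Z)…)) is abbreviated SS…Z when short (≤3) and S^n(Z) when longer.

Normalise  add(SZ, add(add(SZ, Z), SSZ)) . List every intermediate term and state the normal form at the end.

Answer: normal form = S^4(Z)  (in 6 steps)

Working:
  start: add(SZ, add(add(SZ, Z), SSZ))
  [1] S(add(Z, add(add(SZ, Z), SSZ)))
  [2] S(add(add(SZ, Z), SSZ))
  [3] S(add(S(add(Z, Z)), SSZ))
  [4] S(S(add(add(Z, Z), SSZ)))
  [5] S(S(add(Z, SSZ)))
  [6] S^4(Z)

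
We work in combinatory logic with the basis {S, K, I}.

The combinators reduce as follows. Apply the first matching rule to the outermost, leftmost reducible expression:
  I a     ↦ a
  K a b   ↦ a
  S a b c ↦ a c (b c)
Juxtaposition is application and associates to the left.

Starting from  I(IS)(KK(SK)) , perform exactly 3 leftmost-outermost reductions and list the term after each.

  start: I(IS)(KK(SK))
  [1] IS(KK(SK))
  [2] S(KK(SK))
  [3] SK

Answer: after 3 steps: SK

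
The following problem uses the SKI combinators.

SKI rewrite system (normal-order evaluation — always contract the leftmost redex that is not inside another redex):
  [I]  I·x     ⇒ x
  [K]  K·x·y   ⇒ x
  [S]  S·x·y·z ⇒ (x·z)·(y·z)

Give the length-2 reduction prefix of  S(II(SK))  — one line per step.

Answer: after 2 steps: S(SK)

Working:
  start: S(II(SK))
  [1] S(I(SK))
  [2] S(SK)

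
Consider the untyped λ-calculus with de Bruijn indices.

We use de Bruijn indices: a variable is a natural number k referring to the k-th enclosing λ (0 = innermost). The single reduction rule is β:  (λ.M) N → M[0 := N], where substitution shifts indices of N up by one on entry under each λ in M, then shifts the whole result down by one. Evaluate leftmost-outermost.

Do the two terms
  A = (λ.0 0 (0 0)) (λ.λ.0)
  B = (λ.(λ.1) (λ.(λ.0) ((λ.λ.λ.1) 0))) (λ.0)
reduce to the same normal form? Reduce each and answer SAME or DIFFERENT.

Term A:
  start: (λ.0 0 (0 0)) (λ.λ.0)
  →1  (λ.λ.0) (λ.λ.0) ((λ.λ.0) (λ.λ.0))
  →2  (λ.0) ((λ.λ.0) (λ.λ.0))
  →3  (λ.λ.0) (λ.λ.0)
  →4  λ.0

Term B:
  start: (λ.(λ.1) (λ.(λ.0) ((λ.λ.λ.1) 0))) (λ.0)
  →1  (λ.λ.0) (λ.(λ.0) ((λ.λ.λ.1) 0))
  →2  λ.0

Answer: SAME — A ⇓ λ.0, B ⇓ λ.0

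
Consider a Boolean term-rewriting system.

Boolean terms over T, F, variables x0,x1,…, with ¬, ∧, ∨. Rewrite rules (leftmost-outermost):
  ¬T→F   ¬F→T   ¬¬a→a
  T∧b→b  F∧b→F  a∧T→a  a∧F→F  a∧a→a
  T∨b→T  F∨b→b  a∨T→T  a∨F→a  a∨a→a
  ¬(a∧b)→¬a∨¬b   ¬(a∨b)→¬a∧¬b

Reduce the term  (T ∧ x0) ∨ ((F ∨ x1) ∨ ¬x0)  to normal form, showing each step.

Answer: normal form = x0 ∨ (x1 ∨ ¬x0)  (in 2 steps)

Working:
  start: (T ∧ x0) ∨ ((F ∨ x1) ∨ ¬x0)
  →1  x0 ∨ ((F ∨ x1) ∨ ¬x0)
  →2  x0 ∨ (x1 ∨ ¬x0)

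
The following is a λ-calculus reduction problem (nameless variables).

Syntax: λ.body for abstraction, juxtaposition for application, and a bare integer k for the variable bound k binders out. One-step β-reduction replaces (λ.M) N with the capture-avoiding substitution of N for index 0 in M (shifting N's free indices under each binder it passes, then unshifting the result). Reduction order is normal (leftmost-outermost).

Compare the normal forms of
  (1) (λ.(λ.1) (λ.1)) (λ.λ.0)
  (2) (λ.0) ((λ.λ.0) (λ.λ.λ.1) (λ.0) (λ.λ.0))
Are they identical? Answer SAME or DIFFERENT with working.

Term A:
  start: (λ.(λ.1) (λ.1)) (λ.λ.0)
  step 1: (λ.λ.λ.0) (λ.λ.λ.0)
  step 2: λ.λ.0

Term B:
  start: (λ.0) ((λ.λ.0) (λ.λ.λ.1) (λ.0) (λ.λ.0))
  step 1: (λ.λ.0) (λ.λ.λ.1) (λ.0) (λ.λ.0)
  step 2: (λ.0) (λ.0) (λ.λ.0)
  step 3: (λ.0) (λ.λ.0)
  step 4: λ.λ.0

Answer: SAME — A ⇓ λ.λ.0, B ⇓ λ.λ.0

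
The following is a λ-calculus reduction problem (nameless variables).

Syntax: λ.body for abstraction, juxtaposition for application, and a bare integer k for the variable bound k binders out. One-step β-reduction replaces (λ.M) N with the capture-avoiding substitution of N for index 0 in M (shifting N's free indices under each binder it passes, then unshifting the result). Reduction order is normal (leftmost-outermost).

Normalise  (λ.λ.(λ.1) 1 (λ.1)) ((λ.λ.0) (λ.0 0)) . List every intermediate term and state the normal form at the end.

  start: (λ.λ.(λ.1) 1 (λ.1)) ((λ.λ.0) (λ.0 0))
  [1] λ.(λ.1) ((λ.λ.0) (λ.0 0)) (λ.1)
  [2] λ.0 (λ.1)

Answer: normal form = λ.0 (λ.1)  (in 2 steps)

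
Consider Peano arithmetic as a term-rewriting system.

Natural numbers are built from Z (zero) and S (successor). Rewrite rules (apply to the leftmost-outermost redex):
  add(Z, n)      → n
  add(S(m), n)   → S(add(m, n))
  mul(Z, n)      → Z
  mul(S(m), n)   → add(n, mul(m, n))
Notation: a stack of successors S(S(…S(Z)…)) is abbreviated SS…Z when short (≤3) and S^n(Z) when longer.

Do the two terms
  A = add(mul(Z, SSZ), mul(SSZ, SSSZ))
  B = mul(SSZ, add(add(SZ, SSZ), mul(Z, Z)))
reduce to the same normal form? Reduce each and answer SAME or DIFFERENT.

Term A:
  start: add(mul(Z, SSZ), mul(SSZ, SSSZ))
  [1] add(Z, mul(SSZ, SSSZ))
  [2] mul(SSZ, SSSZ)
  [3] add(SSSZ, mul(SZ, SSSZ))
  [4] S(add(SSZ, mul(SZ, SSSZ)))
  [5] S(S(add(SZ, mul(SZ, SSSZ))))
  [6] S(S(S(add(Z, mul(SZ, SSSZ)))))
  [7] S(S(S(mul(SZ, SSSZ))))
  [8] S(S(S(add(SSSZ, mul(Z, SSSZ)))))
  [9] S(S(S(S(add(SSZ, mul(Z, SSSZ))))))
  [10] S(S(S(S(S(add(SZ, mul(Z, SSSZ)))))))
  [11] S(S(S(S(S(S(add(Z, mul(Z, SSSZ))))))))
  [12] S(S(S(S(S(S(mul(Z, SSSZ)))))))
  [13] S^6(Z)

Term B:
  start: mul(SSZ, add(add(SZ, SSZ), mul(Z, Z)))
  [1] add(add(add(SZ, SSZ), mul(Z, Z)), mul(SZ, add(add(SZ, SSZ), mul(Z, Z))))
  [2] add(add(S(add(Z, SSZ)), mul(Z, Z)), mul(SZ, add(add(SZ, SSZ), mul(Z, Z))))
  [3] add(S(add(add(Z, SSZ), mul(Z, Z))), mul(SZ, add(add(SZ, SSZ), mul(Z, Z))))
  [4] S(add(add(add(Z, SSZ), mul(Z, Z)), mul(SZ, add(add(SZ, SSZ), mul(Z, Z)))))
  [5] S(add(add(SSZ, mul(Z, Z)), mul(SZ, add(add(SZ, SSZ), mul(Z, Z)))))
  [6] S(add(S(add(SZ, mul(Z, Z))), mul(SZ, add(add(SZ, SSZ), mul(Z, Z)))))
  [7] S(S(add(add(SZ, mul(Z, Z)), mul(SZ, add(add(SZ, SSZ), mul(Z, Z))))))
  [8] S(S(add(S(add(Z, mul(Z, Z))), mul(SZ, add(add(SZ, SSZ), mul(Z, Z))))))
  [9] S(S(S(add(add(Z, mul(Z, Z)), mul(SZ, add(add(SZ, SSZ), mul(Z, Z)))))))
  [10] S(S(S(add(mul(Z, Z), mul(SZ, add(add(SZ, SSZ), mul(Z, Z)))))))
  [11] S(S(S(add(Z, mul(SZ, add(add(SZ, SSZ), mul(Z, Z)))))))
  [12] S(S(S(mul(SZ, add(add(SZ, SSZ), mul(Z, Z))))))
  [13] S(S(S(add(add(add(SZ, SSZ), mul(Z, Z)), mul(Z, add(add(SZ, SSZ), mul(Z, Z)))))))
  [14] S(S(S(add(add(S(add(Z, SSZ)), mul(Z, Z)), mul(Z, add(add(SZ, SSZ), mul(Z, Z)))))))
  [15] S(S(S(add(S(add(add(Z, SSZ), mul(Z, Z))), mul(Z, add(add(SZ, SSZ), mul(Z, Z)))))))
  [16] S(S(S(S(add(add(add(Z, SSZ), mul(Z, Z)), mul(Z, add(add(SZ, SSZ), mul(Z, Z))))))))
  [17] S(S(S(S(add(add(SSZ, mul(Z, Z)), mul(Z, add(add(SZ, SSZ), mul(Z, Z))))))))
  [18] S(S(S(S(add(S(add(SZ, mul(Z, Z))), mul(Z, add(add(SZ, SSZ), mul(Z, Z))))))))
  [19] S(S(S(S(S(add(add(SZ, mul(Z, Z)), mul(Z, add(add(SZ, SSZ), mul(Z, Z)))))))))
  [20] S(S(S(S(S(add(S(add(Z, mul(Z, Z))), mul(Z, add(add(SZ, SSZ), mul(Z, Z)))))))))
  [21] S(S(S(S(S(S(add(add(Z, mul(Z, Z)), mul(Z, add(add(SZ, SSZ), mul(Z, Z))))))))))
  [22] S(S(S(S(S(S(add(mul(Z, Z), mul(Z, add(add(SZ, SSZ), mul(Z, Z))))))))))
  [23] S(S(S(S(S(S(add(Z, mul(Z, add(add(SZ, SSZ), mul(Z, Z))))))))))
  [24] S(S(S(S(S(S(mul(Z, add(add(SZ, SSZ), mul(Z, Z)))))))))
  [25] S^6(Z)

Answer: SAME — A ⇓ S^6(Z), B ⇓ S^6(Z)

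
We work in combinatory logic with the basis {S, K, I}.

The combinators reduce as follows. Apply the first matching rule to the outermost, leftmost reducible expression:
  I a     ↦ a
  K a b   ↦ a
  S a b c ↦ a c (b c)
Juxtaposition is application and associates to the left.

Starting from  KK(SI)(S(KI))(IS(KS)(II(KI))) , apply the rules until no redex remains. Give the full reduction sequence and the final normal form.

Answer: normal form = S(KI)  (in 2 steps)

Working:
  start: KK(SI)(S(KI))(IS(KS)(II(KI)))
  [1] K(S(KI))(IS(KS)(II(KI)))
  [2] S(KI)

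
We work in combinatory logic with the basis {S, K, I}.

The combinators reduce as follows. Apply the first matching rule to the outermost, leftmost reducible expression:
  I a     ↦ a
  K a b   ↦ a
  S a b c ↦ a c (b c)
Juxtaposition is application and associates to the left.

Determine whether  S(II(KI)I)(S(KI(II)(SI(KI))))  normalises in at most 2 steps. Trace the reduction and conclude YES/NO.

Answer: NO — after 2 steps the term is S(KII)(S(KI(II)(SI(KI)))), not yet normal

Reduction:
  start: S(II(KI)I)(S(KI(II)(SI(KI))))
  step 1: S(I(KI)I)(S(KI(II)(SI(KI))))
  step 2: S(KII)(S(KI(II)(SI(KI))))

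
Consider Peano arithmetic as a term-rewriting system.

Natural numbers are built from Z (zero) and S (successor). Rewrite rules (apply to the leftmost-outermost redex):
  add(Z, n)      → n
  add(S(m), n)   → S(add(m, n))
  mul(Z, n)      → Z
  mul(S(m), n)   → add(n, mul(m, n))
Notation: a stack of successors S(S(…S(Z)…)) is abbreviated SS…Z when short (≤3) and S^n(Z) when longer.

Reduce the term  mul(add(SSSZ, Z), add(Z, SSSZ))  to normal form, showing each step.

Answer: normal form = S^9(Z)  (in 23 steps)

Working:
  start: mul(add(SSSZ, Z), add(Z, SSSZ))
  →1  mul(S(add(SSZ, Z)), add(Z, SSSZ))
  →2  add(add(Z, SSSZ), mul(add(SSZ, Z), add(Z, SSSZ)))
  →3  add(SSSZ, mul(add(SSZ, Z), add(Z, SSSZ)))
  →4  S(add(SSZ, mul(add(SSZ, Z), add(Z, SSSZ))))
  →5  S(S(add(SZ, mul(add(SSZ, Z), add(Z, SSSZ)))))
  →6  S(S(S(add(Z, mul(add(SSZ, Z), add(Z, SSSZ))))))
  →7  S(S(S(mul(add(SSZ, Z), add(Z, SSSZ)))))
  →8  S(S(S(mul(S(add(SZ, Z)), add(Z, SSSZ)))))
  →9  S(S(S(add(add(Z, SSSZ), mul(add(SZ, Z), add(Z, SSSZ))))))
  →10  S(S(S(add(SSSZ, mul(add(SZ, Z), add(Z, SSSZ))))))
  →11  S(S(S(S(add(SSZ, mul(add(SZ, Z), add(Z, SSSZ)))))))
  →12  S(S(S(S(S(add(SZ, mul(add(SZ, Z), add(Z, SSSZ))))))))
  →13  S(S(S(S(S(S(add(Z, mul(add(SZ, Z), add(Z, SSSZ)))))))))
  →14  S(S(S(S(S(S(mul(add(SZ, Z), add(Z, SSSZ))))))))
  →15  S(S(S(S(S(S(mul(S(add(Z, Z)), add(Z, SSSZ))))))))
  →16  S(S(S(S(S(S(add(add(Z, SSSZ), mul(add(Z, Z), add(Z, SSSZ)))))))))
  →17  S(S(S(S(S(S(add(SSSZ, mul(add(Z, Z), add(Z, SSSZ)))))))))
  →18  S(S(S(S(S(S(S(add(SSZ, mul(add(Z, Z), add(Z, SSSZ))))))))))
  →19  S(S(S(S(S(S(S(S(add(SZ, mul(add(Z, Z), add(Z, SSSZ)))))))))))
  →20  S(S(S(S(S(S(S(S(S(add(Z, mul(add(Z, Z), add(Z, SSSZ))))))))))))
  →21  S(S(S(S(S(S(S(S(S(mul(add(Z, Z), add(Z, SSSZ)))))))))))
  →22  S(S(S(S(S(S(S(S(S(mul(Z, add(Z, SSSZ)))))))))))
  →23  S^9(Z)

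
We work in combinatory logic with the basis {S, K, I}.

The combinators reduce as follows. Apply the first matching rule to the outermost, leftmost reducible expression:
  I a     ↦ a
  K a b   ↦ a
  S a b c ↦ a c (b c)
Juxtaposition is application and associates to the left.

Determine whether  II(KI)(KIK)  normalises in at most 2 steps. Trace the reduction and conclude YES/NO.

Answer: NO — after 2 steps the term is KI(KIK), not yet normal

Reduction:
  start: II(KI)(KIK)
  step 1: I(KI)(KIK)
  step 2: KI(KIK)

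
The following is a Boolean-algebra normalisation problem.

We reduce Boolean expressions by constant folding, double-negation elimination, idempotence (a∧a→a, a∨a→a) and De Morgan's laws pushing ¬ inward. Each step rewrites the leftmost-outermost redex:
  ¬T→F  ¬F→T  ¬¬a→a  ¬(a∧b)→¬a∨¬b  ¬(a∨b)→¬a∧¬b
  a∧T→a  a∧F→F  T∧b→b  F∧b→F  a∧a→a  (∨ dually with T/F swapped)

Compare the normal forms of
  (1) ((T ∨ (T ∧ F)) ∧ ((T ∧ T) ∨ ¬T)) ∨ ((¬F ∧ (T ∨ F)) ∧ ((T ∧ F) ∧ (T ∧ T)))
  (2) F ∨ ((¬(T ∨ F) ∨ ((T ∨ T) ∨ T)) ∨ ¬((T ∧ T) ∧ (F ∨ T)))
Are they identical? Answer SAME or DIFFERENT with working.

Term A:
  start: ((T ∨ (T ∧ F)) ∧ ((T ∧ T) ∨ ¬T)) ∨ ((¬F ∧ (T ∨ F)) ∧ ((T ∧ F) ∧ (T ∧ T)))
  →1  (T ∧ ((T ∧ T) ∨ ¬T)) ∨ ((¬F ∧ (T ∨ F)) ∧ ((T ∧ F) ∧ (T ∧ T)))
  →2  ((T ∧ T) ∨ ¬T) ∨ ((¬F ∧ (T ∨ F)) ∧ ((T ∧ F) ∧ (T ∧ T)))
  →3  (T ∨ ¬T) ∨ ((¬F ∧ (T ∨ F)) ∧ ((T ∧ F) ∧ (T ∧ T)))
  →4  T ∨ ((¬F ∧ (T ∨ F)) ∧ ((T ∧ F) ∧ (T ∧ T)))
  →5  T

Term B:
  start: F ∨ ((¬(T ∨ F) ∨ ((T ∨ T) ∨ T)) ∨ ¬((T ∧ T) ∧ (F ∨ T)))
  →1  (¬(T ∨ F) ∨ ((T ∨ T) ∨ T)) ∨ ¬((T ∧ T) ∧ (F ∨ T))
  →2  ((¬T ∧ ¬F) ∨ ((T ∨ T) ∨ T)) ∨ ¬((T ∧ T) ∧ (F ∨ T))
  →3  ((F ∧ ¬F) ∨ ((T ∨ T) ∨ T)) ∨ ¬((T ∧ T) ∧ (F ∨ T))
  →4  (F ∨ ((T ∨ T) ∨ T)) ∨ ¬((T ∧ T) ∧ (F ∨ T))
  →5  ((T ∨ T) ∨ T) ∨ ¬((T ∧ T) ∧ (F ∨ T))
  →6  T ∨ ¬((T ∧ T) ∧ (F ∨ T))
  →7  T

Answer: SAME — A ⇓ T, B ⇓ T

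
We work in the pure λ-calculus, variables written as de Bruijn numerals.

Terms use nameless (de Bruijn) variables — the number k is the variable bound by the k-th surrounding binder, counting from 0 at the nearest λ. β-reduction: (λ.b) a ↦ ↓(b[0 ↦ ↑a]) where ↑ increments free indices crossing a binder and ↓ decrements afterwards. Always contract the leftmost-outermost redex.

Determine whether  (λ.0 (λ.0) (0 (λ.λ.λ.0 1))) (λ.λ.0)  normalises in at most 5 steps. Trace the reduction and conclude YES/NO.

  start: (λ.0 (λ.0) (0 (λ.λ.λ.0 1))) (λ.λ.0)
  step 1: (λ.λ.0) (λ.0) ((λ.λ.0) (λ.λ.λ.0 1))
  step 2: (λ.0) ((λ.λ.0) (λ.λ.λ.0 1))
  step 3: (λ.λ.0) (λ.λ.λ.0 1)
  step 4: λ.0

Answer: YES — reaches normal form λ.0 in 4 ≤ 5 steps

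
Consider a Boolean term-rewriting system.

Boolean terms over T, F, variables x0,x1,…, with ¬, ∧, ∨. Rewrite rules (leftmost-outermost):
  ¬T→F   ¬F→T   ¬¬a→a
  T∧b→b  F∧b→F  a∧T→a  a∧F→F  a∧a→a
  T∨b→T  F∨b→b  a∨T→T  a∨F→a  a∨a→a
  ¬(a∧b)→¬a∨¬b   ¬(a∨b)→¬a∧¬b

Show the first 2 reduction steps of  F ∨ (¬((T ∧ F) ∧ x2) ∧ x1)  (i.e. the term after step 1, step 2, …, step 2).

Answer: after 2 steps: (¬(T ∧ F) ∨ ¬x2) ∧ x1

Derivation:
  start: F ∨ (¬((T ∧ F) ∧ x2) ∧ x1)
  [1] ¬((T ∧ F) ∧ x2) ∧ x1
  [2] (¬(T ∧ F) ∨ ¬x2) ∧ x1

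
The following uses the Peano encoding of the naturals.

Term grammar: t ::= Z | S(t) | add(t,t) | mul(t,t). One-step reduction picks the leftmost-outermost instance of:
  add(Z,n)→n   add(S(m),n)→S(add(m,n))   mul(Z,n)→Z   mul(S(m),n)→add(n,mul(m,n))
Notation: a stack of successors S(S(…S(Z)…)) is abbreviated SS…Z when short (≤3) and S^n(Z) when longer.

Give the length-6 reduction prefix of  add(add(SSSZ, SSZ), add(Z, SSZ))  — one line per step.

  start: add(add(SSSZ, SSZ), add(Z, SSZ))
  →1  add(S(add(SSZ, SSZ)), add(Z, SSZ))
  →2  S(add(add(SSZ, SSZ), add(Z, SSZ)))
  →3  S(add(S(add(SZ, SSZ)), add(Z, SSZ)))
  →4  S(S(add(add(SZ, SSZ), add(Z, SSZ))))
  →5  S(S(add(S(add(Z, SSZ)), add(Z, SSZ))))
  →6  S(S(S(add(add(Z, SSZ), add(Z, SSZ)))))

Answer: after 6 steps: S(S(S(add(add(Z, SSZ), add(Z, SSZ)))))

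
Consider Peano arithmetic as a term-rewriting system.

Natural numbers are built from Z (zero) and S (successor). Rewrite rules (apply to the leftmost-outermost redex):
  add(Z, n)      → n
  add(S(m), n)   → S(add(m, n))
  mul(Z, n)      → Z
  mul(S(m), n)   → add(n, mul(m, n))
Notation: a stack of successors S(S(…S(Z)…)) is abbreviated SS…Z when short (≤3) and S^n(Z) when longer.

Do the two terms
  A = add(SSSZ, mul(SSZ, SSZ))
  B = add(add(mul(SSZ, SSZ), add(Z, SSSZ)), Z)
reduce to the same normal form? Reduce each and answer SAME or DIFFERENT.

Answer: SAME — A ⇓ S^7(Z), B ⇓ S^7(Z)

Derivation:
Term A:
  start: add(SSSZ, mul(SSZ, SSZ))
  step 1: S(add(SSZ, mul(SSZ, SSZ)))
  step 2: S(S(add(SZ, mul(SSZ, SSZ))))
  step 3: S(S(S(add(Z, mul(SSZ, SSZ)))))
  step 4: S(S(S(mul(SSZ, SSZ))))
  step 5: S(S(S(add(SSZ, mul(SZ, SSZ)))))
  step 6: S(S(S(S(add(SZ, mul(SZ, SSZ))))))
  step 7: S(S(S(S(S(add(Z, mul(SZ, SSZ)))))))
  step 8: S(S(S(S(S(mul(SZ, SSZ))))))
  step 9: S(S(S(S(S(add(SSZ, mul(Z, SSZ)))))))
  step 10: S(S(S(S(S(S(add(SZ, mul(Z, SSZ))))))))
  step 11: S(S(S(S(S(S(S(add(Z, mul(Z, SSZ)))))))))
  step 12: S(S(S(S(S(S(S(mul(Z, SSZ))))))))
  step 13: S^7(Z)

Term B:
  start: add(add(mul(SSZ, SSZ), add(Z, SSSZ)), Z)
  step 1: add(add(add(SSZ, mul(SZ, SSZ)), add(Z, SSSZ)), Z)
  step 2: add(add(S(add(SZ, mul(SZ, SSZ))), add(Z, SSSZ)), Z)
  step 3: add(S(add(add(SZ, mul(SZ, SSZ)), add(Z, SSSZ))), Z)
  step 4: S(add(add(add(SZ, mul(SZ, SSZ)), add(Z, SSSZ)), Z))
  step 5: S(add(add(S(add(Z, mul(SZ, SSZ))), add(Z, SSSZ)), Z))
  step 6: S(add(S(add(add(Z, mul(SZ, SSZ)), add(Z, SSSZ))), Z))
  step 7: S(S(add(add(add(Z, mul(SZ, SSZ)), add(Z, SSSZ)), Z)))
  step 8: S(S(add(add(mul(SZ, SSZ), add(Z, SSSZ)), Z)))
  step 9: S(S(add(add(add(SSZ, mul(Z, SSZ)), add(Z, SSSZ)), Z)))
  step 10: S(S(add(add(S(add(SZ, mul(Z, SSZ))), add(Z, SSSZ)), Z)))
  step 11: S(S(add(S(add(add(SZ, mul(Z, SSZ)), add(Z, SSSZ))), Z)))
  step 12: S(S(S(add(add(add(SZ, mul(Z, SSZ)), add(Z, SSSZ)), Z))))
  step 13: S(S(S(add(add(S(add(Z, mul(Z, SSZ))), add(Z, SSSZ)), Z))))
  step 14: S(S(S(add(S(add(add(Z, mul(Z, SSZ)), add(Z, SSSZ))), Z))))
  step 15: S(S(S(S(add(add(add(Z, mul(Z, SSZ)), add(Z, SSSZ)), Z)))))
  step 16: S(S(S(S(add(add(mul(Z, SSZ), add(Z, SSSZ)), Z)))))
  step 17: S(S(S(S(add(add(Z, add(Z, SSSZ)), Z)))))
  step 18: S(S(S(S(add(add(Z, SSSZ), Z)))))
  step 19: S(S(S(S(add(SSSZ, Z)))))
  step 20: S(S(S(S(S(add(SSZ, Z))))))
  step 21: S(S(S(S(S(S(add(SZ, Z)))))))
  step 22: S(S(S(S(S(S(S(add(Z, Z))))))))
  step 23: S^7(Z)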